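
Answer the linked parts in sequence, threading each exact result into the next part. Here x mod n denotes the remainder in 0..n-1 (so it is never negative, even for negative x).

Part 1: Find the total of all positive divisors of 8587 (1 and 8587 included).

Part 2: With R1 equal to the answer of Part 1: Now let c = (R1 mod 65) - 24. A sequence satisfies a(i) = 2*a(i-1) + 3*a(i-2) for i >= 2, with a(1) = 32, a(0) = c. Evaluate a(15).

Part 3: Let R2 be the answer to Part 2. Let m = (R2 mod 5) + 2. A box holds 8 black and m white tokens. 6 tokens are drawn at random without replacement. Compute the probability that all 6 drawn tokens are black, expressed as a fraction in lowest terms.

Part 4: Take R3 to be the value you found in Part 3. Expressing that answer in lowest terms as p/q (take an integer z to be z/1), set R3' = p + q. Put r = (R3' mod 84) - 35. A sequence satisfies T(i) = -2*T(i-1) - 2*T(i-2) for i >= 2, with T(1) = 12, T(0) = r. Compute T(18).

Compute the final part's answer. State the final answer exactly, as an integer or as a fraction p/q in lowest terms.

-6144

Part 1: 8587 = 31 * 277; sigma = (1 + 31) * (1 + 277) = 32 * 278 = 8896; answer 8896
Part 2: R1 = 8896; c = 32; a(2) = 2*(32) + 3*(32) = 160; iterating: a(2)=160, a(3)=416, a(4)=1312, a(5)=3872, a(6)=11680, a(7)=34976, a(8)=104992, a(9)=314912, a(10)=944800, a(11)=2834336, a(12)=8503072, a(13)=25509152, a(14)=76527520, a(15)=229582496; answer 229582496
Part 3: R2 = 229582496; m = 3; total draws C(11,6) = 462; favorable C(8,6) = 28; P = 2/33; answer 2/33
Part 4: R3 = 2/33; threaded value p + q = 35; r = 0; T(2) = -2*(12) - 2*(0) = -24; iterating: T(2)=-24, T(3)=24, T(4)=0, T(5)=-48, T(6)=96, T(7)=-96, T(8)=0, T(9)=192, T(10)=-384, T(11)=384, T(12)=0, T(13)=-768, T(14)=1536, T(15)=-1536, T(16)=0, T(17)=3072, T(18)=-6144; answer -6144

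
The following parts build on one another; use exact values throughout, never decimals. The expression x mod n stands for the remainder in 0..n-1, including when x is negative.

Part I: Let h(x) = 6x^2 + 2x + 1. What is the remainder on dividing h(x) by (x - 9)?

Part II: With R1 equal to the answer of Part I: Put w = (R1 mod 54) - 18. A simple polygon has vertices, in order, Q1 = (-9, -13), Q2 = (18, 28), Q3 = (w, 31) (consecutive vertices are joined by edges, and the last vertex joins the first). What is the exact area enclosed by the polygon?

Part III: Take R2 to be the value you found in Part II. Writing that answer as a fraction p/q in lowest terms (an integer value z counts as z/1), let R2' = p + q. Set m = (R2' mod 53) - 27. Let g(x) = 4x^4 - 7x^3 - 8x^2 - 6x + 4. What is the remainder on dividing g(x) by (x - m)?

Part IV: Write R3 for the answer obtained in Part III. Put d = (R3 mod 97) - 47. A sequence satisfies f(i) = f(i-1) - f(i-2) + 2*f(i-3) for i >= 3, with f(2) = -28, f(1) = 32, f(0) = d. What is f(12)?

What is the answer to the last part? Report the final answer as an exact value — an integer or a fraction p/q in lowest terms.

-204

Part I: remainder = value at the root: 6*(9)^2 + 2*(9)^1 + 1 = (486) + (18) + (1) = 505; answer 505
Part II: R1 = 505; w = 1; cross terms: (-9*28 - 18*-13)=-18, (18*31 - 1*28)=530, (1*-13 - -9*31)=266; twice the area = |778| = 778; area = 389; answer 389
Part III: R2 = 389; threaded value p + q = 390; m = -8; remainder = value at the root: 4*(-8)^4 - 7*(-8)^3 - 8*(-8)^2 - 6*(-8)^1 + 4 = (16384) + (3584) + (-512) + (48) + (4) = 19508; answer 19508
Part IV: R3 = 19508; d = -36; f(3) = 1*(-28) - 1*(32) + 2*(-36) = -132; iterating: f(3)=-132, f(4)=-40, f(5)=36, f(6)=-188, f(7)=-304, f(8)=-44, f(9)=-116, f(10)=-680, f(11)=-652, f(12)=-204; answer -204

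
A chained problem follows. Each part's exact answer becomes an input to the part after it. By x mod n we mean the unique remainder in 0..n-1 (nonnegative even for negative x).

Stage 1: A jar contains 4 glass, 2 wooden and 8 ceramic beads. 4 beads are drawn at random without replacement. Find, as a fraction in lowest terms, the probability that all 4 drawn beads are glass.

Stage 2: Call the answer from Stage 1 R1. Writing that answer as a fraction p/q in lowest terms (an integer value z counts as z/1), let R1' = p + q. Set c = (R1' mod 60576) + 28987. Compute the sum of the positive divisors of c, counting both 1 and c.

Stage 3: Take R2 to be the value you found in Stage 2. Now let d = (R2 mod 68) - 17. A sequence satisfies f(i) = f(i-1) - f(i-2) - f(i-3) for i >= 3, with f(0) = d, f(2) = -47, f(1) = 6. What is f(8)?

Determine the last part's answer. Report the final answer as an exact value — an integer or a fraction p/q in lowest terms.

Stage 1: total draws C(14,4) = 1001; favorable C(4,4) = 1; P = 1/1001; answer 1/1001
Stage 2: R1 = 1/1001; threaded value p + q = 1002; c = 29989; 29989 is prime, so its only divisors are 1 and 29989; sigma = 1 + 29989 = 29990; answer 29990
Stage 3: R2 = 29990; d = -15; f(3) = 1*(-47) - 1*(6) - 1*(-15) = -38; iterating: f(3)=-38, f(4)=3, f(5)=88, f(6)=123, f(7)=32, f(8)=-179; answer -179

-179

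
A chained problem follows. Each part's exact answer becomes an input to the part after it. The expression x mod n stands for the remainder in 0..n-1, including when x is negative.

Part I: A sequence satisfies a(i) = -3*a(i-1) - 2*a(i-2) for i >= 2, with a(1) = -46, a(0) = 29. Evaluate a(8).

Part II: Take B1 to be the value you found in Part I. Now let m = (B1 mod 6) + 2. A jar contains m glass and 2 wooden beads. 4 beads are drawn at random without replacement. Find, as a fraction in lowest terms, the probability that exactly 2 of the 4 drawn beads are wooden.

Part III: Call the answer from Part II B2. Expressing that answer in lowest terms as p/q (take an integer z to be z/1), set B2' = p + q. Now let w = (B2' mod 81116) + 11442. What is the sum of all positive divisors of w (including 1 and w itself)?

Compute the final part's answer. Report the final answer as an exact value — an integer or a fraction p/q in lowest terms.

11557

Part I: a(2) = -3*(-46) - 2*(29) = 80; iterating: a(2)=80, a(3)=-148, a(4)=284, a(5)=-556, a(6)=1100, a(7)=-2188, a(8)=4364; answer 4364
Part II: B1 = 4364; m = 4; total draws C(6,4) = 15; favorable C(2,2)*C(4,2) = 6; P = 2/5; answer 2/5
Part III: B2 = 2/5; threaded value p + q = 7; w = 11449; 11449 = 107^2; sigma = (1 + 107 + 11449) = 11557; answer 11557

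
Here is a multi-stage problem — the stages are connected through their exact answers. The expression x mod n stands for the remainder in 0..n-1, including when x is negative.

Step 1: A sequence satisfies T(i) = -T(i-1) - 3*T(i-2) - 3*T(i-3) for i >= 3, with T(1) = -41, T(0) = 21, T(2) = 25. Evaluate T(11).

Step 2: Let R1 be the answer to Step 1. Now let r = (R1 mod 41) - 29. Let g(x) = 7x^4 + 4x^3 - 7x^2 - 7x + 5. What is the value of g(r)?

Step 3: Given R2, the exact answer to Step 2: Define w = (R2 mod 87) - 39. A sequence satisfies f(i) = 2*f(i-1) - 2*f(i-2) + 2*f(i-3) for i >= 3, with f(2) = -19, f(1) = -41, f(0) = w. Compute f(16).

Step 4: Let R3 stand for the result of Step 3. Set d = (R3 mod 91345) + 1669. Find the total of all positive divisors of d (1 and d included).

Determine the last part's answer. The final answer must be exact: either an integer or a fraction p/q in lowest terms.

18252

Step 1: T(3) = -1*(25) - 3*(-41) - 3*(21) = 35; iterating: T(3)=35, T(4)=13, T(5)=-193, T(6)=49, T(7)=491, T(8)=-59, T(9)=-1561, T(10)=265, T(11)=4595; answer 4595
Step 2: R1 = 4595; r = -26; 7*(-26)^4 + 4*(-26)^3 - 7*(-26)^2 - 7*(-26)^1 + 5 = (3198832) + (-70304) + (-4732) + (182) + (5) = 3123983; answer 3123983
Step 3: R2 = 3123983; w = 35; f(3) = 2*(-19) - 2*(-41) + 2*(35) = 114; iterating: f(3)=114, f(4)=184, f(5)=102, f(6)=64, f(7)=292, f(8)=660, f(9)=864, f(10)=992, f(11)=1576, f(12)=2896, f(13)=4624, f(14)=6608, f(15)=9760, f(16)=15552; answer 15552
Step 4: R3 = 15552; d = 17221; 17221 = 17 * 1013; sigma = (1 + 17) * (1 + 1013) = 18 * 1014 = 18252; answer 18252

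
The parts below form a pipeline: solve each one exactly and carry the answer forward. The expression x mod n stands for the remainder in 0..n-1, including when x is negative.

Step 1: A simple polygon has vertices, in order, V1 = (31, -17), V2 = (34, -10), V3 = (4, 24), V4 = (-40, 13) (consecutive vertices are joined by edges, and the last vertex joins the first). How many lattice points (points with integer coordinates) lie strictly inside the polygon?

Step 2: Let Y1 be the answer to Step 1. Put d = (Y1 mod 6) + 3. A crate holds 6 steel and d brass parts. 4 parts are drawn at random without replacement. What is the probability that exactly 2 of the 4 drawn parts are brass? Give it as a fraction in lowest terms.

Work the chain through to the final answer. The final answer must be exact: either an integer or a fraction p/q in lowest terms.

5/14

Step 1: cross terms: (31*-10 - 34*-17)=268, (34*24 - 4*-10)=856, (4*13 - -40*24)=1012, (-40*-17 - 31*13)=277; twice the area = |2413| = 2413; area = 2413/2; boundary points = 1 + 2 + 11 + 1 = 15; strictly interior points = area - boundary/2 + 1 = 1200; answer 1200
Step 2: Y1 = 1200; d = 3; total draws C(9,4) = 126; favorable C(3,2)*C(6,2) = 45; P = 5/14; answer 5/14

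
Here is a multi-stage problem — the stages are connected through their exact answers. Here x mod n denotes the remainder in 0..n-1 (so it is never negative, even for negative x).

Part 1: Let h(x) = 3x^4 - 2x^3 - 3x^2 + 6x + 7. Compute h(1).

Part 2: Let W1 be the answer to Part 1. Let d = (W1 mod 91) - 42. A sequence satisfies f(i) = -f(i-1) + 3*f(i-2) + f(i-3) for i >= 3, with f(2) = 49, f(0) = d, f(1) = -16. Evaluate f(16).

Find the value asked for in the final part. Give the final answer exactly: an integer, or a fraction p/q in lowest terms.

Part 1: 3*(1)^4 - 2*(1)^3 - 3*(1)^2 + 6*(1)^1 + 7 = (3) + (-2) + (-3) + (6) + (7) = 11; answer 11
Part 2: W1 = 11; d = -31; f(3) = -1*(49) + 3*(-16) + 1*(-31) = -128; iterating: f(3)=-128, f(4)=259, f(5)=-594, f(6)=1243, f(7)=-2766, f(8)=5901, f(9)=-12956, f(10)=27893, f(11)=-60860, f(12)=131583, f(13)=-286270, f(14)=620159, f(15)=-1347386, f(16)=2921593; answer 2921593

2921593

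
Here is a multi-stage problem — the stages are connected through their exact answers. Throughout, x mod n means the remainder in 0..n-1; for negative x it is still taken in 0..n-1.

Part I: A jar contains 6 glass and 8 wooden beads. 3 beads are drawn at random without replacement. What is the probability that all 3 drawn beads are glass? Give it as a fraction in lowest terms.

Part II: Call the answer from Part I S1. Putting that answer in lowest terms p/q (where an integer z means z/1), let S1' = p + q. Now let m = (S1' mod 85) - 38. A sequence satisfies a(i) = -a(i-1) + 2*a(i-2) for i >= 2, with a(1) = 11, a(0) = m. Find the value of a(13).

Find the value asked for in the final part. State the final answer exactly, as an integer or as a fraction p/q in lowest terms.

Part I: total draws C(14,3) = 364; favorable C(6,3) = 20; P = 5/91; answer 5/91
Part II: S1 = 5/91; threaded value p + q = 96; m = -27; a(2) = -1*(11) + 2*(-27) = -65; iterating: a(2)=-65, a(3)=87, a(4)=-217, a(5)=391, a(6)=-825, a(7)=1607, a(8)=-3257, a(9)=6471, a(10)=-12985, a(11)=25927, a(12)=-51897, a(13)=103751; answer 103751

103751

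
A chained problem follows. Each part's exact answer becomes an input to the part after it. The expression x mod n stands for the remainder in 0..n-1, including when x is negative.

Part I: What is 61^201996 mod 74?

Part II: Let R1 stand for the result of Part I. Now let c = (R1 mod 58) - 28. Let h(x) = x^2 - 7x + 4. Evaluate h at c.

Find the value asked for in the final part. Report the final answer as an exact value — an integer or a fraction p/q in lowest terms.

922

Part I: squarings mod 74: 61^1=61, 61^2=21, 61^4=71, 61^8=9, 61^16=7, 61^32=49, 61^64=33, 61^128=53, 61^256=71, 61^512=9, 61^1024=7, 61^2048=49, 61^4096=33, 61^8192=53, 61^16384=71, 61^32768=9, 61^65536=7, 61^131072=49; 61^201996 = 61^4 * 61^8 * 61^256 * 61^1024 * 61^4096 * 61^65536 * 61^131072 = 1 (mod 74); answer 1
Part II: R1 = 1; c = -27; 1*(-27)^2 - 7*(-27)^1 + 4 = (729) + (189) + (4) = 922; answer 922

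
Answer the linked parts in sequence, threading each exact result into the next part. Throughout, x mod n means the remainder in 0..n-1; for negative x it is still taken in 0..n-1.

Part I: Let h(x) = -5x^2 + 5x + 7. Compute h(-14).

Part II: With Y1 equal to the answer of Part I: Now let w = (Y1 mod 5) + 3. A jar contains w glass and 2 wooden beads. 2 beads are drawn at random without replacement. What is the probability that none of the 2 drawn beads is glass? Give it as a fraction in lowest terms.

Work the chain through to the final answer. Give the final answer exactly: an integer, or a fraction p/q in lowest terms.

1/21

Part I: -5*(-14)^2 + 5*(-14)^1 + 7 = (-980) + (-70) + (7) = -1043; answer -1043
Part II: Y1 = -1043; w = 5; total draws C(7,2) = 21; favorable C(2,2) = 1; P = 1/21; answer 1/21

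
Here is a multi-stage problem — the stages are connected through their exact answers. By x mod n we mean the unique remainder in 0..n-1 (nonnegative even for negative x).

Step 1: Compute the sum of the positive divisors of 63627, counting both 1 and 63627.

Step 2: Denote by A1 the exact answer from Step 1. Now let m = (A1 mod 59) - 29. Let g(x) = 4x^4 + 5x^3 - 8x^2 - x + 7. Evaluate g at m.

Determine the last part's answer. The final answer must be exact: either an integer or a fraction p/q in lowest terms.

1391599

Step 1: 63627 = 3 * 127 * 167; sigma = (1 + 3) * (1 + 127) * (1 + 167) = 4 * 128 * 168 = 86016; answer 86016
Step 2: A1 = 86016; m = 24; 4*(24)^4 + 5*(24)^3 - 8*(24)^2 - 1*(24)^1 + 7 = (1327104) + (69120) + (-4608) + (-24) + (7) = 1391599; answer 1391599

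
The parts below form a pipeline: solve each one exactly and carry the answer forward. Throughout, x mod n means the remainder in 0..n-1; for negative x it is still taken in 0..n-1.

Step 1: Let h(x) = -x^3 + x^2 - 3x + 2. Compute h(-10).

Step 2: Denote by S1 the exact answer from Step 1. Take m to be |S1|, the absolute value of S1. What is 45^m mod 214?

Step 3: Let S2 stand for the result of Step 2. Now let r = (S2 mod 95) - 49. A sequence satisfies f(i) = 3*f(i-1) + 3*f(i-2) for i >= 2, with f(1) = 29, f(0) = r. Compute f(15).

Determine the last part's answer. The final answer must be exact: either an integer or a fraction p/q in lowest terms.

Step 1: -1*(-10)^3 + 1*(-10)^2 - 3*(-10)^1 + 2 = (1000) + (100) + (30) + (2) = 1132; answer 1132
Step 2: S1 = 1132; m = 1132; squarings mod 214: 45^1=45, 45^2=99, 45^4=171, 45^8=137, 45^16=151, 45^32=117, 45^64=207, 45^128=49, 45^256=47, 45^512=69, 45^1024=53; 45^1132 = 45^4 * 45^8 * 45^32 * 45^64 * 45^1024 = 111 (mod 214); answer 111
Step 3: S2 = 111; r = -33; f(2) = 3*(29) + 3*(-33) = -12; iterating: f(2)=-12, f(3)=51, f(4)=117, f(5)=504, f(6)=1863, f(7)=7101, f(8)=26892, f(9)=101979, f(10)=386613, f(11)=1465776, f(12)=5557167, f(13)=21068829, f(14)=79877988, f(15)=302840451; answer 302840451

302840451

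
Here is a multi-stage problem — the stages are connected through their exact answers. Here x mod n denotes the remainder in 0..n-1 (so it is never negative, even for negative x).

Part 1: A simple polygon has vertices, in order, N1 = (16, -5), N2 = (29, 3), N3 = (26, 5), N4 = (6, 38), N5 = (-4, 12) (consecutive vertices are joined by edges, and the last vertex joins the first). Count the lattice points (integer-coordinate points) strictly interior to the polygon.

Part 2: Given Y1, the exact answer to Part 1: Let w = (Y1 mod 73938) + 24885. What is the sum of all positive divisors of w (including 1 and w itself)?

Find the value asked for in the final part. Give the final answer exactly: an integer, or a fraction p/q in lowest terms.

Part 1: cross terms: (16*3 - 29*-5)=193, (29*5 - 26*3)=67, (26*38 - 6*5)=958, (6*12 - -4*38)=224, (-4*-5 - 16*12)=-172; twice the area = |1270| = 1270; area = 635; boundary points = 1 + 1 + 1 + 2 + 1 = 6; strictly interior points = area - boundary/2 + 1 = 633; answer 633
Part 2: Y1 = 633; w = 25518; 25518 = 2 * 3 * 4253; sigma = (1 + 2) * (1 + 3) * (1 + 4253) = 3 * 4 * 4254 = 51048; answer 51048

51048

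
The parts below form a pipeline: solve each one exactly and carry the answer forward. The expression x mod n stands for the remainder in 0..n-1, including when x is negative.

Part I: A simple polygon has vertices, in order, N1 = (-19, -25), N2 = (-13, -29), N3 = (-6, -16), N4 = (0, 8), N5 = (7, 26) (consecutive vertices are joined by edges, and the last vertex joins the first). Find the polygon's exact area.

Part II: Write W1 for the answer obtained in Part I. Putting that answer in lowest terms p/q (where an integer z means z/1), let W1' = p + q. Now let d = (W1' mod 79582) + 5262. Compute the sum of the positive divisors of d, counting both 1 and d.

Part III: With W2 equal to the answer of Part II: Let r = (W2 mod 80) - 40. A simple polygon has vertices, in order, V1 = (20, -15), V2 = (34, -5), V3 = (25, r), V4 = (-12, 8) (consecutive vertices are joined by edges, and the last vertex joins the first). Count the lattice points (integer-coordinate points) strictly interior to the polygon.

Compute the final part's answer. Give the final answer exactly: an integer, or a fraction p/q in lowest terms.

Part I: cross terms: (-19*-29 - -13*-25)=226, (-13*-16 - -6*-29)=34, (-6*8 - 0*-16)=-48, (0*26 - 7*8)=-56, (7*-25 - -19*26)=319; twice the area = |475| = 475; area = 475/2; answer 475/2
Part II: W1 = 475/2; threaded value p + q = 477; d = 5739; 5739 = 3 * 1913; sigma = (1 + 3) * (1 + 1913) = 4 * 1914 = 7656; answer 7656
Part III: W2 = 7656; r = 16; cross terms: (20*-5 - 34*-15)=410, (34*16 - 25*-5)=669, (25*8 - -12*16)=392, (-12*-15 - 20*8)=20; twice the area = |1491| = 1491; area = 1491/2; boundary points = 2 + 3 + 1 + 1 = 7; strictly interior points = area - boundary/2 + 1 = 743; answer 743

743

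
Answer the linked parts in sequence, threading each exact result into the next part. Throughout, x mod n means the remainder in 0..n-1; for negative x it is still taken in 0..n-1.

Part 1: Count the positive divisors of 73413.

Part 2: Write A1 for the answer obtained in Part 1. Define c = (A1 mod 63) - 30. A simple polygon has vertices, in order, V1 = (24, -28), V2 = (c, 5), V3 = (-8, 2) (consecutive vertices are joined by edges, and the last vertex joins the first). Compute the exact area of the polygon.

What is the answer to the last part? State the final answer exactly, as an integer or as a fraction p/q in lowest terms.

162

Part 1: 73413 = 3^3 * 2719; number of divisors = (3+1) * (1+1) = 8; answer 8
Part 2: A1 = 8; c = -22; cross terms: (24*5 - -22*-28)=-496, (-22*2 - -8*5)=-4, (-8*-28 - 24*2)=176; twice the area = |-324| = 324; area = 162; answer 162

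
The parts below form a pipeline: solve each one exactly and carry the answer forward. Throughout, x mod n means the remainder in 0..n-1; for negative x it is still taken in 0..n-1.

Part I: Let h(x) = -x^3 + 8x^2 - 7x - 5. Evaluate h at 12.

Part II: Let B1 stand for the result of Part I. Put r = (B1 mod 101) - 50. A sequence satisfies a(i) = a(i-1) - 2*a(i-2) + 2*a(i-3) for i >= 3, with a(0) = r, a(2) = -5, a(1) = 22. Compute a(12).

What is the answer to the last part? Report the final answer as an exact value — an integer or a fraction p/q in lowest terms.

Part I: -1*(12)^3 + 8*(12)^2 - 7*(12)^1 - 5 = (-1728) + (1152) + (-84) + (-5) = -665; answer -665
Part II: B1 = -665; r = -8; a(3) = 1*(-5) - 2*(22) + 2*(-8) = -65; iterating: a(3)=-65, a(4)=-11, a(5)=109, a(6)=1, a(7)=-239, a(8)=-23, a(9)=457, a(10)=25, a(11)=-935, a(12)=-71; answer -71

-71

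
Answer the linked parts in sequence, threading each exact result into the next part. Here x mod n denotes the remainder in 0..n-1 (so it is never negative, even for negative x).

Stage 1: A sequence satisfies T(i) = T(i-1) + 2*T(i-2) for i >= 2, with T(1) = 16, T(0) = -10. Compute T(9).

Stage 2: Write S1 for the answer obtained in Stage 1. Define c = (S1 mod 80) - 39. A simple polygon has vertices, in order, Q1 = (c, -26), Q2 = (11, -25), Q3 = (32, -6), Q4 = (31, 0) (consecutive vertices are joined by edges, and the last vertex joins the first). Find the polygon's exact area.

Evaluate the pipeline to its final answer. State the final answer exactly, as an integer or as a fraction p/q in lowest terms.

525/2

Stage 1: T(2) = 1*(16) + 2*(-10) = -4; iterating: T(2)=-4, T(3)=28, T(4)=20, T(5)=76, T(6)=116, T(7)=268, T(8)=500, T(9)=1036; answer 1036
Stage 2: S1 = 1036; c = 37; cross terms: (37*-25 - 11*-26)=-639, (11*-6 - 32*-25)=734, (32*0 - 31*-6)=186, (31*-26 - 37*0)=-806; twice the area = |-525| = 525; area = 525/2; answer 525/2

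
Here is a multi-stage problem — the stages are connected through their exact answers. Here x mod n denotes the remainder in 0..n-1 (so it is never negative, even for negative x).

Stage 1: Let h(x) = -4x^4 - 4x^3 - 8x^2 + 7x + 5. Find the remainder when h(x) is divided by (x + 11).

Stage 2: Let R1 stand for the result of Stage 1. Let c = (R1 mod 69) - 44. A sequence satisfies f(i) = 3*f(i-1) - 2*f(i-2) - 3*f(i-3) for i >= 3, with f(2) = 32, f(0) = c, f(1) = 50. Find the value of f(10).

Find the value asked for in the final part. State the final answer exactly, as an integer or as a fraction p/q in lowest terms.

1943

Stage 1: remainder = value at the root: -4*(-11)^4 - 4*(-11)^3 - 8*(-11)^2 + 7*(-11)^1 + 5 = (-58564) + (5324) + (-968) + (-77) + (5) = -54280; answer -54280
Stage 2: R1 = -54280; c = -21; f(3) = 3*(32) - 2*(50) - 3*(-21) = 59; iterating: f(3)=59, f(4)=-37, f(5)=-325, f(6)=-1078, f(7)=-2473, f(8)=-4288, f(9)=-4684, f(10)=1943; answer 1943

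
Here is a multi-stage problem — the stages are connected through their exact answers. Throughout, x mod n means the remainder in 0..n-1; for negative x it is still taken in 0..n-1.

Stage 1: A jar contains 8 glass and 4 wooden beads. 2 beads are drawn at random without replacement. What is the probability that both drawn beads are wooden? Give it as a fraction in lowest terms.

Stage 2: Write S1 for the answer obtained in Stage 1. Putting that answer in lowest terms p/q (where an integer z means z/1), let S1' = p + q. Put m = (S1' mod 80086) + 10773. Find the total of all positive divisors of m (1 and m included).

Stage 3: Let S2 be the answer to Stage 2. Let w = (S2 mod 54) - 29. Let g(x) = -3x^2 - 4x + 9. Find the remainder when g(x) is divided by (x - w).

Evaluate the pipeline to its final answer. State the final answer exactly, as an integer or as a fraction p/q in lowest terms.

Stage 1: total draws C(12,2) = 66; favorable C(4,2) = 6; P = 1/11; answer 1/11
Stage 2: S1 = 1/11; threaded value p + q = 12; m = 10785; 10785 = 3 * 5 * 719; sigma = (1 + 3) * (1 + 5) * (1 + 719) = 4 * 6 * 720 = 17280; answer 17280
Stage 3: S2 = 17280; w = -29; remainder = value at the root: -3*(-29)^2 - 4*(-29)^1 + 9 = (-2523) + (116) + (9) = -2398; answer -2398

-2398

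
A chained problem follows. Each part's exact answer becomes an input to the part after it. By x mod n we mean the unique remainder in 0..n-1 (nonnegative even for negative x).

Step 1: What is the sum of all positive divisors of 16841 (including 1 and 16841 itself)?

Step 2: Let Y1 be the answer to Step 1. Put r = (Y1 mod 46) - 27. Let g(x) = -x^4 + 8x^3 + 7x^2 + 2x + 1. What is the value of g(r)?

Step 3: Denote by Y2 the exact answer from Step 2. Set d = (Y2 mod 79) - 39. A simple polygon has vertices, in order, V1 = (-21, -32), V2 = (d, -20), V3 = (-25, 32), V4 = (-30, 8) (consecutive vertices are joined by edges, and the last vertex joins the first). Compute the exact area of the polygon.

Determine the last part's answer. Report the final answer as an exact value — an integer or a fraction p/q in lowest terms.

Step 1: 16841 = 11 * 1531; sigma = (1 + 11) * (1 + 1531) = 12 * 1532 = 18384; answer 18384
Step 2: Y1 = 18384; r = 3; -1*(3)^4 + 8*(3)^3 + 7*(3)^2 + 2*(3)^1 + 1 = (-81) + (216) + (63) + (6) + (1) = 205; answer 205
Step 3: Y2 = 205; d = 8; cross terms: (-21*-20 - 8*-32)=676, (8*32 - -25*-20)=-244, (-25*8 - -30*32)=760, (-30*-32 - -21*8)=1128; twice the area = |2320| = 2320; area = 1160; answer 1160

1160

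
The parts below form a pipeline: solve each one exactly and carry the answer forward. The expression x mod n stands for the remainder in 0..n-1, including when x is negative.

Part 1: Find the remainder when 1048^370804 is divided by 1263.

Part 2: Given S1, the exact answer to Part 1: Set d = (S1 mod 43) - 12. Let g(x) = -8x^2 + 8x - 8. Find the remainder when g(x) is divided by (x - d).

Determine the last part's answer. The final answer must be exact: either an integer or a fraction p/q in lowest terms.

-56

Part 1: squarings mod 1263: 1048^1=1048, 1048^2=757, 1048^4=910, 1048^8=835, 1048^16=49, 1048^32=1138, 1048^64=469, 1048^128=199, 1048^256=448, 1048^512=1150, 1048^1024=139, 1048^2048=376, 1048^4096=1183, 1048^8192=85, 1048^16384=910, 1048^32768=835, 1048^65536=49, 1048^131072=1138, 1048^262144=469; 1048^370804 = 1048^4 * 1048^16 * 1048^32 * 1048^64 * 1048^2048 * 1048^8192 * 1048^32768 * 1048^65536 * 1048^262144 = 1219 (mod 1263); answer 1219
Part 2: S1 = 1219; d = 3; remainder = value at the root: -8*(3)^2 + 8*(3)^1 - 8 = (-72) + (24) + (-8) = -56; answer -56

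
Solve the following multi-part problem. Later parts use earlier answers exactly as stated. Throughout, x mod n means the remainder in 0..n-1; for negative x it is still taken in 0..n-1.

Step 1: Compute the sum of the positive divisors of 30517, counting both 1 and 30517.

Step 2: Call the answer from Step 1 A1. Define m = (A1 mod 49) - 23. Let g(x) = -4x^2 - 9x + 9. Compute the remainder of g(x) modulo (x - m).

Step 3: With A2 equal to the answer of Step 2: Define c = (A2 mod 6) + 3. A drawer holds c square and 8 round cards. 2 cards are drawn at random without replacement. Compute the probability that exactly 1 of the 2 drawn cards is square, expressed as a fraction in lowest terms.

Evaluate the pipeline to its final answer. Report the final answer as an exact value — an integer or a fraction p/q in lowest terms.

20/39

Step 1: 30517 is prime, so its only divisors are 1 and 30517; sigma = 1 + 30517 = 30518; answer 30518
Step 2: A1 = 30518; m = 17; remainder = value at the root: -4*(17)^2 - 9*(17)^1 + 9 = (-1156) + (-153) + (9) = -1300; answer -1300
Step 3: A2 = -1300; c = 5; total draws C(13,2) = 78; favorable C(5,1)*C(8,1) = 40; P = 20/39; answer 20/39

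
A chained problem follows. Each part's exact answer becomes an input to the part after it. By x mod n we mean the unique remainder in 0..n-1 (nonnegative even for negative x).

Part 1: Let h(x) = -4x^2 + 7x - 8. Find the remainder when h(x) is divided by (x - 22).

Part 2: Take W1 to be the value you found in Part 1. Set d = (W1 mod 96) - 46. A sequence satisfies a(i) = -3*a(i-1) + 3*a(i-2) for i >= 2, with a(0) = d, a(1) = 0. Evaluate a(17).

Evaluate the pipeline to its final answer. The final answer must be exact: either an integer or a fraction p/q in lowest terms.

14314658580

Part 1: remainder = value at the root: -4*(22)^2 + 7*(22)^1 - 8 = (-1936) + (154) + (-8) = -1790; answer -1790
Part 2: W1 = -1790; d = -12; a(2) = -3*(0) + 3*(-12) = -36; iterating: a(2)=-36, a(3)=108, a(4)=-432, a(5)=1620, a(6)=-6156, a(7)=23328, a(8)=-88452, a(9)=335340, a(10)=-1271376, a(11)=4820148, a(12)=-18274572, a(13)=69284160, a(14)=-262676196, a(15)=995881068, a(16)=-3775671792, a(17)=14314658580; answer 14314658580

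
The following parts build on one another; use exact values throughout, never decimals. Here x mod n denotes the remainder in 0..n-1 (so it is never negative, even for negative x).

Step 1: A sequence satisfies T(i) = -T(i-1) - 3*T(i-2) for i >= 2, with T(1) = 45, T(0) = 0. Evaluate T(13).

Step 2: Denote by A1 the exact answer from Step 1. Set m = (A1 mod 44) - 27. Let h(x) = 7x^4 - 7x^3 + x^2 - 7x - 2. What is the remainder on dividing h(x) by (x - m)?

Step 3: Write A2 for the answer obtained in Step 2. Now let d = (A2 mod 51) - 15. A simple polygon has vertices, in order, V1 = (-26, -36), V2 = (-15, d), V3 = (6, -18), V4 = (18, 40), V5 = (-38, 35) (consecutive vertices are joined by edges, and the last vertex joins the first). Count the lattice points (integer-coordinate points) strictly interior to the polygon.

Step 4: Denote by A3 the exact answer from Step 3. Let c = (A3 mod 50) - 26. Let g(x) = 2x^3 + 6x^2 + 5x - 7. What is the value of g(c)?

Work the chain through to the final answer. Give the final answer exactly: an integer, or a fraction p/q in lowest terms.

Step 1: T(2) = -1*(45) - 3*(0) = -45; iterating: T(2)=-45, T(3)=-90, T(4)=225, T(5)=45, T(6)=-720, T(7)=585, T(8)=1575, T(9)=-3330, T(10)=-1395, T(11)=11385, T(12)=-7200, T(13)=-26955; answer -26955
Step 2: A1 = -26955; m = -10; remainder = value at the root: 7*(-10)^4 - 7*(-10)^3 + 1*(-10)^2 - 7*(-10)^1 - 2 = (70000) + (7000) + (100) + (70) + (-2) = 77168; answer 77168
Step 3: A2 = 77168; d = -10; cross terms: (-26*-10 - -15*-36)=-280, (-15*-18 - 6*-10)=330, (6*40 - 18*-18)=564, (18*35 - -38*40)=2150, (-38*-36 - -26*35)=2278; twice the area = |5042| = 5042; area = 2521; boundary points = 1 + 1 + 2 + 1 + 1 = 6; strictly interior points = area - boundary/2 + 1 = 2519; answer 2519
Step 4: A3 = 2519; c = -7; 2*(-7)^3 + 6*(-7)^2 + 5*(-7)^1 - 7 = (-686) + (294) + (-35) + (-7) = -434; answer -434

-434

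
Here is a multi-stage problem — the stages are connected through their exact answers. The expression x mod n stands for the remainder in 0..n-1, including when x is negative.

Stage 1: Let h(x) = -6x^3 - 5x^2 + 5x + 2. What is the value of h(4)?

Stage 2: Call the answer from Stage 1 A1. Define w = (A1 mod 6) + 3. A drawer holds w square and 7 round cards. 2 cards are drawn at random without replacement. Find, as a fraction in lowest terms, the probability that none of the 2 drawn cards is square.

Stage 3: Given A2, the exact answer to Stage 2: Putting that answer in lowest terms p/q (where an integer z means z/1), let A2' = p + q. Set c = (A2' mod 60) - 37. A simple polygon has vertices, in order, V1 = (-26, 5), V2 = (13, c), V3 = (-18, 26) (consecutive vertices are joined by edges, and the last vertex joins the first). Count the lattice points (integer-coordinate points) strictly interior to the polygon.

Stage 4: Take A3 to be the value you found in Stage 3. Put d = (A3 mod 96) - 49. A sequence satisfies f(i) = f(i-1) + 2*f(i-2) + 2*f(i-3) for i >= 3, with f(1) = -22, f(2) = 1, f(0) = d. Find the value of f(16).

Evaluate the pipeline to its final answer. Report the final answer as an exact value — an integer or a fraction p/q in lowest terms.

Stage 1: -6*(4)^3 - 5*(4)^2 + 5*(4)^1 + 2 = (-384) + (-80) + (20) + (2) = -442; answer -442
Stage 2: A1 = -442; w = 5; total draws C(12,2) = 66; favorable C(7,2) = 21; P = 7/22; answer 7/22
Stage 3: A2 = 7/22; threaded value p + q = 29; c = -8; cross terms: (-26*-8 - 13*5)=143, (13*26 - -18*-8)=194, (-18*5 - -26*26)=586; twice the area = |923| = 923; area = 923/2; boundary points = 13 + 1 + 1 = 15; strictly interior points = area - boundary/2 + 1 = 455; answer 455
Stage 4: A3 = 455; d = 22; f(3) = 1*(1) + 2*(-22) + 2*(22) = 1; iterating: f(3)=1, f(4)=-41, f(5)=-37, f(6)=-117, f(7)=-273, f(8)=-581, f(9)=-1361, f(10)=-3069, f(11)=-6953, f(12)=-15813, f(13)=-35857, f(14)=-81389, f(15)=-184729, f(16)=-419221; answer -419221

-419221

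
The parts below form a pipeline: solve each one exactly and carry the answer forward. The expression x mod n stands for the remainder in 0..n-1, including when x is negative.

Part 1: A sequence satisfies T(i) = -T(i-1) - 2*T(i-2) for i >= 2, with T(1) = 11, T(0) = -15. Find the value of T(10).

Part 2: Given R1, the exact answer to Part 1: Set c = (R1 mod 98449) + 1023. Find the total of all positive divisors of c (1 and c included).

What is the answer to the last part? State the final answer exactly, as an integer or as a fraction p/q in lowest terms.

99084

Part 1: T(2) = -1*(11) - 2*(-15) = 19; iterating: T(2)=19, T(3)=-41, T(4)=3, T(5)=79, T(6)=-85, T(7)=-73, T(8)=243, T(9)=-97, T(10)=-389; answer -389
Part 2: R1 = -389; c = 99083; 99083 is prime, so its only divisors are 1 and 99083; sigma = 1 + 99083 = 99084; answer 99084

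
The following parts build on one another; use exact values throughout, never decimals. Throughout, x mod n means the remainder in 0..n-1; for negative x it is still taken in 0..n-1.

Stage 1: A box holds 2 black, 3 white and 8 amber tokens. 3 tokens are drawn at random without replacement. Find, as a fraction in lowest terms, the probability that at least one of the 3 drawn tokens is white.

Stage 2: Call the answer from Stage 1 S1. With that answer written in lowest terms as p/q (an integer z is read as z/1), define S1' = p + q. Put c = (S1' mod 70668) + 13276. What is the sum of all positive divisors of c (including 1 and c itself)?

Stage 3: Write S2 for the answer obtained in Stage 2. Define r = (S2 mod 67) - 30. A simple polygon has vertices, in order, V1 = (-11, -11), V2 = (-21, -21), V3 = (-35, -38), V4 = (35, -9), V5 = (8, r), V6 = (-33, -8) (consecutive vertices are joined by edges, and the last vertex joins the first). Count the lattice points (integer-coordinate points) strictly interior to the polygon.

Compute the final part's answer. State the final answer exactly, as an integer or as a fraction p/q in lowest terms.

615

Stage 1: total draws C(13,3) = 286; complement C(10,3) = 120; favorable 286 - 120 = 166; P = 83/143; answer 83/143
Stage 2: S1 = 83/143; threaded value p + q = 226; c = 13502; 13502 = 2 * 43 * 157; sigma = (1 + 2) * (1 + 43) * (1 + 157) = 3 * 44 * 158 = 20856; answer 20856
Stage 3: S2 = 20856; r = -11; cross terms: (-11*-21 - -21*-11)=0, (-21*-38 - -35*-21)=63, (-35*-9 - 35*-38)=1645, (35*-11 - 8*-9)=-313, (8*-8 - -33*-11)=-427, (-33*-11 - -11*-8)=275; twice the area = |1243| = 1243; area = 1243/2; boundary points = 10 + 1 + 1 + 1 + 1 + 1 = 15; strictly interior points = area - boundary/2 + 1 = 615; answer 615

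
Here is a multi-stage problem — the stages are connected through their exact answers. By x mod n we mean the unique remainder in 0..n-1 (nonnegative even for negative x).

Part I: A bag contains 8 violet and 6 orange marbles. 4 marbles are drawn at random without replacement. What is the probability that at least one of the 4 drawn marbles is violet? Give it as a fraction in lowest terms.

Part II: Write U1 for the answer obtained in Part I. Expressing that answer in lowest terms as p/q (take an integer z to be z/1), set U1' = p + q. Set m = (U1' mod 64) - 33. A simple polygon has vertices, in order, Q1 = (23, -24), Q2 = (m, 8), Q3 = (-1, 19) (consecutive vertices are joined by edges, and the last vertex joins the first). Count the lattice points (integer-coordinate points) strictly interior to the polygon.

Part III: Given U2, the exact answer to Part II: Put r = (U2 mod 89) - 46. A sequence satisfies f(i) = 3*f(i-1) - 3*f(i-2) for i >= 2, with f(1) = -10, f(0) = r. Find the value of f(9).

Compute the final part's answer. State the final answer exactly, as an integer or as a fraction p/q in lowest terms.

Part I: total draws C(14,4) = 1001; complement C(6,4) = 15; favorable 1001 - 15 = 986; P = 986/1001; answer 986/1001
Part II: U1 = 986/1001; threaded value p + q = 1987; m = -30; cross terms: (23*8 - -30*-24)=-536, (-30*19 - -1*8)=-562, (-1*-24 - 23*19)=-413; twice the area = |-1511| = 1511; area = 1511/2; boundary points = 1 + 1 + 1 = 3; strictly interior points = area - boundary/2 + 1 = 755; answer 755
Part III: U2 = 755; r = -3; f(2) = 3*(-10) - 3*(-3) = -21; iterating: f(2)=-21, f(3)=-33, f(4)=-36, f(5)=-9, f(6)=81, f(7)=270, f(8)=567, f(9)=891; answer 891

891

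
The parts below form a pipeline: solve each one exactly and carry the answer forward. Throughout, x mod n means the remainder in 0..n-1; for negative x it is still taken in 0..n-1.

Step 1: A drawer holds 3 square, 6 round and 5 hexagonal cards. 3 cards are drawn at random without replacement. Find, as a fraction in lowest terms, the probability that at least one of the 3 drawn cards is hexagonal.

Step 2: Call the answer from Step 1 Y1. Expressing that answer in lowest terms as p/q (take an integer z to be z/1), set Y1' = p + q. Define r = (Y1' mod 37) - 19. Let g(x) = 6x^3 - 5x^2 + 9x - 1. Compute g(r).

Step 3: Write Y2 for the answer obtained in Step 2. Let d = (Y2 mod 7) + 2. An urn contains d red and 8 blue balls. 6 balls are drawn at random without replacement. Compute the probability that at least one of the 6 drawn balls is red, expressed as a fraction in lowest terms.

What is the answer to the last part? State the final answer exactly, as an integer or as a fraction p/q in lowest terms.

Step 1: total draws C(14,3) = 364; complement C(9,3) = 84; favorable 364 - 84 = 280; P = 10/13; answer 10/13
Step 2: Y1 = 10/13; threaded value p + q = 23; r = 4; 6*(4)^3 - 5*(4)^2 + 9*(4)^1 - 1 = (384) + (-80) + (36) + (-1) = 339; answer 339
Step 3: Y2 = 339; d = 5; total draws C(13,6) = 1716; complement C(8,6) = 28; favorable 1716 - 28 = 1688; P = 422/429; answer 422/429

422/429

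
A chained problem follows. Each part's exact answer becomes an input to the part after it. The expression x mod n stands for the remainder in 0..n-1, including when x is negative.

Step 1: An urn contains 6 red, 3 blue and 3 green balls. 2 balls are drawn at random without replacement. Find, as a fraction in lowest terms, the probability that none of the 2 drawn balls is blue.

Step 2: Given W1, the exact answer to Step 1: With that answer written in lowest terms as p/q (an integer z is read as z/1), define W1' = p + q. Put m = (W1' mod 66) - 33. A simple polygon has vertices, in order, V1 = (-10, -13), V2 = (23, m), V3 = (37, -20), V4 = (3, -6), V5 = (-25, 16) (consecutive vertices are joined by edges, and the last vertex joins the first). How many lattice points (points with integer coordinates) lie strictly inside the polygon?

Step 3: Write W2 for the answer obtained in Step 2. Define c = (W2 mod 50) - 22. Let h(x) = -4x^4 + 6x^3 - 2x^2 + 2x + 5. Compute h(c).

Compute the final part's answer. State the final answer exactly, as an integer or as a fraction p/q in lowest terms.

Step 1: total draws C(12,2) = 66; favorable C(9,2) = 36; P = 6/11; answer 6/11
Step 2: W1 = 6/11; threaded value p + q = 17; m = -16; cross terms: (-10*-16 - 23*-13)=459, (23*-20 - 37*-16)=132, (37*-6 - 3*-20)=-162, (3*16 - -25*-6)=-102, (-25*-13 - -10*16)=485; twice the area = |812| = 812; area = 406; boundary points = 3 + 2 + 2 + 2 + 1 = 10; strictly interior points = area - boundary/2 + 1 = 402; answer 402
Step 3: W2 = 402; c = -20; -4*(-20)^4 + 6*(-20)^3 - 2*(-20)^2 + 2*(-20)^1 + 5 = (-640000) + (-48000) + (-800) + (-40) + (5) = -688835; answer -688835

-688835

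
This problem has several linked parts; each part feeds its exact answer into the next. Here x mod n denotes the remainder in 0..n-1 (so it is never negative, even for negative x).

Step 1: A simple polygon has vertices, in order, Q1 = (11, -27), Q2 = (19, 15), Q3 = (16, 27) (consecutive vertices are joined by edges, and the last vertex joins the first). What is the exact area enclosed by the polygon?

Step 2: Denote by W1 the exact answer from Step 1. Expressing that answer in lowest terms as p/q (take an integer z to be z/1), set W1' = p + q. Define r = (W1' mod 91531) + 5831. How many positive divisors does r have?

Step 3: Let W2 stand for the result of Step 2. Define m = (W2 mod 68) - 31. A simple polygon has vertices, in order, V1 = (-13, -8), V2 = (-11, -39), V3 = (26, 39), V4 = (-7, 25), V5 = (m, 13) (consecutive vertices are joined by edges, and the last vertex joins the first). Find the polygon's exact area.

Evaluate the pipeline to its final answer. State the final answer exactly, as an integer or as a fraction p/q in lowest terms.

1382

Step 1: cross terms: (11*15 - 19*-27)=678, (19*27 - 16*15)=273, (16*-27 - 11*27)=-729; twice the area = |222| = 222; area = 111; answer 111
Step 2: W1 = 111; threaded value p + q = 112; r = 5943; 5943 = 3 * 7 * 283; number of divisors = (1+1) * (1+1) * (1+1) = 8; answer 8
Step 3: W2 = 8; m = -23; cross terms: (-13*-39 - -11*-8)=419, (-11*39 - 26*-39)=585, (26*25 - -7*39)=923, (-7*13 - -23*25)=484, (-23*-8 - -13*13)=353; twice the area = |2764| = 2764; area = 1382; answer 1382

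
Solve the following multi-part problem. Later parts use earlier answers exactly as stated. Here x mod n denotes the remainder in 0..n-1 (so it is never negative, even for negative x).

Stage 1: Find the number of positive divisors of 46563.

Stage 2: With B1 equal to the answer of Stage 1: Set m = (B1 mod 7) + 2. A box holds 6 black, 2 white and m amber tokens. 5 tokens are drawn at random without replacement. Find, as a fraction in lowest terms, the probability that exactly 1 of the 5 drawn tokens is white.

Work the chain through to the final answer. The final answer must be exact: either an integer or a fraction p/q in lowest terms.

Stage 1: 46563 = 3 * 11 * 17 * 83; number of divisors = (1+1) * (1+1) * (1+1) * (1+1) = 16; answer 16
Stage 2: B1 = 16; m = 4; total draws C(12,5) = 792; favorable C(2,1)*C(10,4) = 420; P = 35/66; answer 35/66

35/66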